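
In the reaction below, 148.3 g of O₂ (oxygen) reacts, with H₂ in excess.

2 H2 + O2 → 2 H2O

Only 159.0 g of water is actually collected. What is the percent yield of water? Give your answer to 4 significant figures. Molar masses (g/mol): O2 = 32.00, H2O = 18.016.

95.22 %

n(O2) = 148.30 g / 32.00 g/mol = 4.6344 mol.
From the equation the O2:H2O mole ratio is 1:2, so n(H2O) = 4.6344 × 2/1 = 9.2688 mol.
Mass of H2O = 9.2688 mol × 18.016 g/mol = 166.99 g.
This is the theoretical yield. Percent yield = 159.0 g / 166.99 g × 100% = 95.218%.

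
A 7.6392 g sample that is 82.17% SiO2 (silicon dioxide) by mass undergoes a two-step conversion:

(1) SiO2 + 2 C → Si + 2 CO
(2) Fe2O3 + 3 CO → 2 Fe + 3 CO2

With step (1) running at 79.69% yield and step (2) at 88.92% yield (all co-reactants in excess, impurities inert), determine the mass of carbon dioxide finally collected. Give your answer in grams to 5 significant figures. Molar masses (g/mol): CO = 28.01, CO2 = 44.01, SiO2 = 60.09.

Pure SiO2 = 7.6392 × 0.8217 = 6.27713 g.
n(SiO2) = 6.27713 / 60.09 = 0.104462 mol.
Step 1 (SiO2:CO = 1:2): theoretical n(CO) = 0.208924 mol; at 79.69% yield, n(CO) = 0.166492 mol.
Step 2 (CO:CO2 = 3:3): theoretical n(CO2) = 0.166492 mol, so theoretical mass = 0.166492 × 44.01 = 7.32730 g.
At 88.92% yield, actual mass of CO2 = 7.32730 × 0.8892 = 6.51544 g.

6.5154 g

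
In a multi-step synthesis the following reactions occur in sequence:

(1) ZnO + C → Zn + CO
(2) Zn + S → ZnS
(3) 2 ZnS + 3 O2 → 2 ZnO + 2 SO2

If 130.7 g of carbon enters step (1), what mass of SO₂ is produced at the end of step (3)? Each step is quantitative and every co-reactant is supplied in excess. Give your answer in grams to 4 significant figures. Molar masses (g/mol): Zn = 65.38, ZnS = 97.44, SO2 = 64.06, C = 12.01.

n(C) = 130.7 / 12.01 = 10.883 mol.
Reaction (1): C→Zn ratio 1:1 ⇒ n(Zn) = 10.883 mol.
Reaction (2): Zn→ZnS ratio 1:1 ⇒ n(ZnS) = 10.883 mol.
Reaction (3): ZnS→SO2 ratio 2:2 ⇒ n(SO2) = 10.883 mol.
Mass of SO2 = 10.883 × 64.06 = 697.14 g.

697.1 g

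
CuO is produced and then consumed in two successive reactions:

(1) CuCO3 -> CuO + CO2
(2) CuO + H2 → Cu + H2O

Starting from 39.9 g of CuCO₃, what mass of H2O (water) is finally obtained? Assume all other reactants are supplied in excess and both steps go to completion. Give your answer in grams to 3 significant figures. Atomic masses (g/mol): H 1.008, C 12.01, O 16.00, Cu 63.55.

M(CuCO3) = 63.55 + 12.01 + 3(16.00) = 123.56 g/mol.
M(H2O) = 2(1.008) + 16.00 = 18.016 g/mol.
n(CuCO3) = 39.90 / 123.56 = 0.3229 mol.
Step 1 gives a 1:1 ratio of CuCO3 to CuO, so n(CuO) = 0.3229 mol.
In step 2 the CuO:H2O ratio is 1:1, so n(H2O) = 0.3229 mol.
Mass of H2O = 0.3229 × 18.016 = 5.818 g.

5.82 g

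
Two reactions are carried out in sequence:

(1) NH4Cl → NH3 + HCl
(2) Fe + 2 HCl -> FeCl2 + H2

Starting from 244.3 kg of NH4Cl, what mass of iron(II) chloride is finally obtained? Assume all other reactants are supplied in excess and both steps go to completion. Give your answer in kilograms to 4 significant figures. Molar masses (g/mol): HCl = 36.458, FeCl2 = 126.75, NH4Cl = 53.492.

289.4 kg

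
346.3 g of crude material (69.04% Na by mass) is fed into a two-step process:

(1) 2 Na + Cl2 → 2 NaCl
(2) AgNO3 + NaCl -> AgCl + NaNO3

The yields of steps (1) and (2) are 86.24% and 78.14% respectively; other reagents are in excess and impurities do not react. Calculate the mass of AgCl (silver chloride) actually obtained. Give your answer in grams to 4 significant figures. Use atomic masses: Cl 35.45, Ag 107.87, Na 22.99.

1004 g

Pure Na = 346.3 × 0.6904 = 239.09 g.
M(Na) = 22.99 g/mol.
M(AgCl) = 107.87 + 35.45 = 143.32 g/mol.
n(Na) = 239.09 / 22.99 = 10.400 mol.
Step 1 (Na:NaCl = 2:2): theoretical n(NaCl) = 10.400 mol; at 86.24% yield, n(NaCl) = 8.9686 mol.
Step 2 (NaCl:AgCl = 1:1): theoretical n(AgCl) = 8.9686 mol, so theoretical mass = 8.9686 × 143.32 = 1285.4 g.
At 78.14% yield, actual mass of AgCl = 1285.4 × 0.7814 = 1004.4 g.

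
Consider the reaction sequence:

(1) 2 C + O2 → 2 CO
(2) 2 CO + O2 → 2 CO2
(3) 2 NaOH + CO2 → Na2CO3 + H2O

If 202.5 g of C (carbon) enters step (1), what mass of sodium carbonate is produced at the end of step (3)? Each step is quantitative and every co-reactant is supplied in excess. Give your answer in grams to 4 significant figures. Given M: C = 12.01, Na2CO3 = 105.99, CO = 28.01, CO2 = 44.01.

n(C) = 202.5 / 12.01 = 16.861 mol.
Reaction (1): C→CO ratio 2:2 ⇒ n(CO) = 16.861 mol.
Reaction (2): CO→CO2 ratio 2:2 ⇒ n(CO2) = 16.861 mol.
Reaction (3): CO2→Na2CO3 ratio 1:1 ⇒ n(Na2CO3) = 16.861 mol.
Mass of Na2CO3 = 16.861 × 105.99 = 1787.1 g.

1787 g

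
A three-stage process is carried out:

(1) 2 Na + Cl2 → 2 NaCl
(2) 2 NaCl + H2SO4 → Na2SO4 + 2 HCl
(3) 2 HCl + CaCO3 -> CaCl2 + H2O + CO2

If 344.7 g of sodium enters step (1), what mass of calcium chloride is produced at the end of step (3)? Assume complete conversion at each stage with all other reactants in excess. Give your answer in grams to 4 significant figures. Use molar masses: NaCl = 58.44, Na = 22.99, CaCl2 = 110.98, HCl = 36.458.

832.0 g

n(Na) = 344.7 / 22.99 = 14.993 mol.
Reaction (1): Na→NaCl ratio 2:2 ⇒ n(NaCl) = 14.993 mol.
Reaction (2): NaCl→HCl ratio 2:2 ⇒ n(HCl) = 14.993 mol.
Reaction (3): HCl→CaCl2 ratio 2:1 ⇒ n(CaCl2) = 7.4967 mol.
Mass of CaCl2 = 7.4967 × 110.98 = 831.99 g.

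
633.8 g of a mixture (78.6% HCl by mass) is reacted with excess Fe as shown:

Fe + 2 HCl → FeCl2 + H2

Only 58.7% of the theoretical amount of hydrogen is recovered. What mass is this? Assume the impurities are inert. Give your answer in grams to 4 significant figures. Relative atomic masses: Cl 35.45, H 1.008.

Pure HCl available = 633.8 g × 0.786 = 498.17 g.
M(HCl) = 1.008 + 35.45 = 36.458 g/mol.
M(H2) = 2(1.008) = 2.016 g/mol.
n(HCl) = 498.17 g / 36.458 g/mol = 13.664 mol.
From the equation the HCl:H2 mole ratio is 2:1, so n(H2) = 13.664 × 1/2 = 6.8321 mol.
Mass of H2 = 6.8321 mol × 2.016 g/mol = 13.773 g.
Actual mass collected = 13.773 g × 0.587 = 8.0850 g.

8.085 g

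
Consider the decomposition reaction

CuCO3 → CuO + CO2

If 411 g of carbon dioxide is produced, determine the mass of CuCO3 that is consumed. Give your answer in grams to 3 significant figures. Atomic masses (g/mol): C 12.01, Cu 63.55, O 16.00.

1150 g

M(CO2) = 12.01 + 2(16.00) = 44.01 g/mol.
M(CuCO3) = 63.55 + 12.01 + 3(16.00) = 123.56 g/mol.
n(CO2) = 411.0 g / 44.01 g/mol = 9.339 mol.
From the equation the CO2:CuCO3 mole ratio is 1:1, so n(CuCO3) = 9.339 × 1/1 = 9.339 mol.
Mass of CuCO3 = 9.339 mol × 123.56 g/mol = 1154 g.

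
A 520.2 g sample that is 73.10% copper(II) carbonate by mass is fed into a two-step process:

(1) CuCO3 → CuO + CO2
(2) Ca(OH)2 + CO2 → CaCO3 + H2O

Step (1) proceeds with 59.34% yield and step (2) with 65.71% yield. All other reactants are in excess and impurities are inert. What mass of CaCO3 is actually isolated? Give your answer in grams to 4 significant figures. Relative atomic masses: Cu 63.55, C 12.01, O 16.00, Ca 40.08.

120.1 g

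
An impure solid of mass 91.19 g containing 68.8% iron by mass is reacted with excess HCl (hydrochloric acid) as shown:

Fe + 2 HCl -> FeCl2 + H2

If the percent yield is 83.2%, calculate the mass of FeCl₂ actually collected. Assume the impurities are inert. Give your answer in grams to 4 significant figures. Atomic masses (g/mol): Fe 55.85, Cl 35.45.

118.5 g

Pure Fe available = 91.19 g × 0.688 = 62.739 g.
M(Fe) = 55.85 g/mol.
M(FeCl2) = 55.85 + 2(35.45) = 126.75 g/mol.
n(Fe) = 62.739 g / 55.85 g/mol = 1.1233 mol.
From the equation the Fe:FeCl2 mole ratio is 1:1, so n(FeCl2) = 1.1233 × 1/1 = 1.1233 mol.
Mass of FeCl2 = 1.1233 mol × 126.75 g/mol = 142.38 g.
Actual mass collected = 142.38 g × 0.832 = 118.46 g.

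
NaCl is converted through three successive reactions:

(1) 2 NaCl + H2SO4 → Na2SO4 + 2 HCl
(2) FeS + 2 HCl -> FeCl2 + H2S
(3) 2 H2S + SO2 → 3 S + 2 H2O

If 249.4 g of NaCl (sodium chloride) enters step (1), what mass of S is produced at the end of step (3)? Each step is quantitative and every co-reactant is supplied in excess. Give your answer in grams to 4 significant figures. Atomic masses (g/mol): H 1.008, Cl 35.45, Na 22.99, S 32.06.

102.6 g

M(NaCl) = 22.99 + 35.45 = 58.44 g/mol.
M(S) = 32.06 g/mol.
n(NaCl) = 249.4 / 58.44 = 4.2676 mol.
Reaction (1): NaCl→HCl ratio 2:2 ⇒ n(HCl) = 4.2676 mol.
Reaction (2): HCl→H2S ratio 2:1 ⇒ n(H2S) = 2.1338 mol.
Reaction (3): H2S→S ratio 2:3 ⇒ n(S) = 3.2007 mol.
Mass of S = 3.2007 × 32.06 = 102.62 g.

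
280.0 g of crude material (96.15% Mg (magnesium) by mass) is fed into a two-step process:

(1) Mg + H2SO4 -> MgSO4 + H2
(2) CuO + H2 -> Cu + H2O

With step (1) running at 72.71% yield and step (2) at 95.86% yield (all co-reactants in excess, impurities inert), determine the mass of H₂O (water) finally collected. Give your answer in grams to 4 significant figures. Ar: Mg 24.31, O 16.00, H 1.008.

139.1 g

Pure Mg = 280.0 × 0.9615 = 269.22 g.
M(Mg) = 24.31 g/mol.
M(H2O) = 2(1.008) + 16.00 = 18.016 g/mol.
n(Mg) = 269.22 / 24.31 = 11.074 mol.
Step 1 (Mg:H2 = 1:1): theoretical n(H2) = 11.074 mol; at 72.71% yield, n(H2) = 8.0522 mol.
Step 2 (H2:H2O = 1:1): theoretical n(H2O) = 8.0522 mol, so theoretical mass = 8.0522 × 18.016 = 145.07 g.
At 95.86% yield, actual mass of H2O = 145.07 × 0.9586 = 139.06 g.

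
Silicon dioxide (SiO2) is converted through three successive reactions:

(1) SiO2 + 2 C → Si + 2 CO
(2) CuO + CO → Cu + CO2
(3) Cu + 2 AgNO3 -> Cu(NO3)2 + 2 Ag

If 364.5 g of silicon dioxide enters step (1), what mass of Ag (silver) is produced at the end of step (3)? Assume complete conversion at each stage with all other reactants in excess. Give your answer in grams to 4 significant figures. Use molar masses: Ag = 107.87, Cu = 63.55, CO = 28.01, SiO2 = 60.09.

n(SiO2) = 364.5 / 60.09 = 6.0659 mol.
Reaction (1): SiO2→CO ratio 1:2 ⇒ n(CO) = 12.132 mol.
Reaction (2): CO→Cu ratio 1:1 ⇒ n(Cu) = 12.132 mol.
Reaction (3): Cu→Ag ratio 1:2 ⇒ n(Ag) = 24.264 mol.
Mass of Ag = 24.264 × 107.87 = 2617.3 g.

2617 g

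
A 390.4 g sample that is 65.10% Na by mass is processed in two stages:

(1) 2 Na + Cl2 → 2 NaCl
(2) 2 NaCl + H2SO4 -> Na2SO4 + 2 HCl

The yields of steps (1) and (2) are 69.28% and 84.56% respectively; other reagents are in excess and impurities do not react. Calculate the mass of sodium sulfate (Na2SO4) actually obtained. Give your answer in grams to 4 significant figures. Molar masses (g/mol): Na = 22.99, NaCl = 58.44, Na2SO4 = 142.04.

Pure Na = 390.4 × 0.6510 = 254.15 g.
n(Na) = 254.15 / 22.99 = 11.055 mol.
Step 1 (Na:NaCl = 2:2): theoretical n(NaCl) = 11.055 mol; at 69.28% yield, n(NaCl) = 7.6588 mol.
Step 2 (NaCl:Na2SO4 = 2:1): theoretical n(Na2SO4) = 3.8294 mol, so theoretical mass = 3.8294 × 142.04 = 543.93 g.
At 84.56% yield, actual mass of Na2SO4 = 543.93 × 0.8456 = 459.94 g.

459.9 g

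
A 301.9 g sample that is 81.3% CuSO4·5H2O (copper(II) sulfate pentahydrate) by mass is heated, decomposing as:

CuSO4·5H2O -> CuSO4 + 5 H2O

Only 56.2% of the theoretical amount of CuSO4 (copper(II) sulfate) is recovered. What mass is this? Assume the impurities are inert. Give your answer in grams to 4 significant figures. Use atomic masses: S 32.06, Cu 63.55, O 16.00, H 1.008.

88.18 g

Pure CuSO4·5H2O available = 301.9 g × 0.813 = 245.44 g.
M(CuSO4·5H2O) = 63.55 + 32.06 + 9(16.00) + 10(1.008) = 249.69 g/mol.
M(CuSO4) = 63.55 + 32.06 + 4(16.00) = 159.61 g/mol.
n(CuSO4·5H2O) = 245.44 g / 249.69 g/mol = 0.98300 mol.
From the equation the CuSO4·5H2O:CuSO4 mole ratio is 1:1, so n(CuSO4) = 0.98300 × 1/1 = 0.98300 mol.
Mass of CuSO4 = 0.98300 mol × 159.61 g/mol = 156.90 g.
Actual mass collected = 156.90 g × 0.562 = 88.176 g.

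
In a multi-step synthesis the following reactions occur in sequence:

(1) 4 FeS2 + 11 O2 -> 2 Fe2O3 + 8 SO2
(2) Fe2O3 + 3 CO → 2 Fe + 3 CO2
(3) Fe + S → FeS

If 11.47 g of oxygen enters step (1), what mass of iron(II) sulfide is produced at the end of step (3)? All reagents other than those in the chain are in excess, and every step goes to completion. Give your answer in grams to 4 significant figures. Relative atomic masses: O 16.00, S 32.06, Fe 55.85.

11.46 g

M(O2) = 2(16.00) = 32.00 g/mol.
M(FeS) = 55.85 + 32.06 = 87.91 g/mol.
n(O2) = 11.47 / 32.00 = 0.35844 mol.
Reaction (1): O2→Fe2O3 ratio 11:2 ⇒ n(Fe2O3) = 0.065170 mol.
Reaction (2): Fe2O3→Fe ratio 1:2 ⇒ n(Fe) = 0.13034 mol.
Reaction (3): Fe→FeS ratio 1:1 ⇒ n(FeS) = 0.13034 mol.
Mass of FeS = 0.13034 × 87.91 = 11.458 g.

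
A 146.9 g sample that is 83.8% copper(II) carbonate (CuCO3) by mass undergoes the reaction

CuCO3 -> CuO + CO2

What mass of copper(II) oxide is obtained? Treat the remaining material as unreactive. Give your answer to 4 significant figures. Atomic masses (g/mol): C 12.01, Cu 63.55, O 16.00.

79.26 g

Mass of pure CuCO3 = 146.9 g × 0.838 = 123.10 g.
M(CuCO3) = 63.55 + 12.01 + 3(16.00) = 123.56 g/mol.
M(CuO) = 63.55 + 16.00 = 79.55 g/mol.
n(CuCO3) = 123.10 g / 123.56 g/mol = 0.99629 mol.
From the equation the CuCO3:CuO mole ratio is 1:1, so n(CuO) = 0.99629 × 1/1 = 0.99629 mol.
Mass of CuO = 0.99629 mol × 79.55 g/mol = 79.255 g.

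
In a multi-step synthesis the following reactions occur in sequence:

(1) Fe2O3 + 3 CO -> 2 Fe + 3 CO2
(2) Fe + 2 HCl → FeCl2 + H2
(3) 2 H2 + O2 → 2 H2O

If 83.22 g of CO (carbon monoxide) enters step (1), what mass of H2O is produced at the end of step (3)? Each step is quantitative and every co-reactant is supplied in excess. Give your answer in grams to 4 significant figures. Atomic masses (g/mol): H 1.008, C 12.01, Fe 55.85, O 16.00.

M(CO) = 12.01 + 16.00 = 28.01 g/mol.
M(H2O) = 2(1.008) + 16.00 = 18.016 g/mol.
n(CO) = 83.22 / 28.01 = 2.9711 mol.
Reaction (1): CO→Fe ratio 3:2 ⇒ n(Fe) = 1.9807 mol.
Reaction (2): Fe→H2 ratio 1:1 ⇒ n(H2) = 1.9807 mol.
Reaction (3): H2→H2O ratio 2:2 ⇒ n(H2O) = 1.9807 mol.
Mass of H2O = 1.9807 × 18.016 = 35.685 g.

35.68 g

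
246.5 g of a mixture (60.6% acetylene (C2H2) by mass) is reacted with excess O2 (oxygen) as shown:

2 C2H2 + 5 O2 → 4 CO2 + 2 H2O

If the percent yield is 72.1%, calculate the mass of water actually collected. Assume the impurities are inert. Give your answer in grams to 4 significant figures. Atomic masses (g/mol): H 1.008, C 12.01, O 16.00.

Pure C2H2 available = 246.5 g × 0.606 = 149.38 g.
M(C2H2) = 2(12.01) + 2(1.008) = 26.036 g/mol.
M(H2O) = 2(1.008) + 16.00 = 18.016 g/mol.
n(C2H2) = 149.38 g / 26.036 g/mol = 5.7374 mol.
From the equation the C2H2:H2O mole ratio is 2:2, so n(H2O) = 5.7374 × 2/2 = 5.7374 mol.
Mass of H2O = 5.7374 mol × 18.016 g/mol = 103.37 g.
Actual mass collected = 103.37 g × 0.721 = 74.526 g.

74.53 g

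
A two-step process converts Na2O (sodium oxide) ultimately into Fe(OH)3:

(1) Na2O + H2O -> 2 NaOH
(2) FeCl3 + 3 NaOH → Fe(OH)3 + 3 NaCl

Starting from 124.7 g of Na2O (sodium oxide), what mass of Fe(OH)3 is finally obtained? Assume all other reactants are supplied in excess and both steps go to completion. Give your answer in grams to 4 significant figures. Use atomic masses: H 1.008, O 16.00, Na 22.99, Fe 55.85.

143.3 g

M(Na2O) = 2(22.99) + 16.00 = 61.98 g/mol.
M(Fe(OH)3) = 55.85 + 3(16.00) + 3(1.008) = 106.874 g/mol.
n(Na2O) = 124.70 / 61.98 = 2.0119 mol.
Step 1 gives a 1:2 ratio of Na2O to NaOH, so n(NaOH) = 4.0239 mol.
In step 2 the NaOH:Fe(OH)3 ratio is 3:1, so n(Fe(OH)3) = 1.3413 mol.
Mass of Fe(OH)3 = 1.3413 × 106.874 = 143.35 g.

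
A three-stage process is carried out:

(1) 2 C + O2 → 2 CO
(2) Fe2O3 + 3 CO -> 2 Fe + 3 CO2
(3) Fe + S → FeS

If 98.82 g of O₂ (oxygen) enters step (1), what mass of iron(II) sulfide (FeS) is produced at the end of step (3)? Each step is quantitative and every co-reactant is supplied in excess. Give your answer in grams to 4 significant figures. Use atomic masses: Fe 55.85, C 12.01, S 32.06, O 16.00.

M(O2) = 2(16.00) = 32.00 g/mol.
M(FeS) = 55.85 + 32.06 = 87.91 g/mol.
n(O2) = 98.82 / 32.00 = 3.0881 mol.
Reaction (1): O2→CO ratio 1:2 ⇒ n(CO) = 6.1762 mol.
Reaction (2): CO→Fe ratio 3:2 ⇒ n(Fe) = 4.1175 mol.
Reaction (3): Fe→FeS ratio 1:1 ⇒ n(FeS) = 4.1175 mol.
Mass of FeS = 4.1175 × 87.91 = 361.97 g.

362.0 g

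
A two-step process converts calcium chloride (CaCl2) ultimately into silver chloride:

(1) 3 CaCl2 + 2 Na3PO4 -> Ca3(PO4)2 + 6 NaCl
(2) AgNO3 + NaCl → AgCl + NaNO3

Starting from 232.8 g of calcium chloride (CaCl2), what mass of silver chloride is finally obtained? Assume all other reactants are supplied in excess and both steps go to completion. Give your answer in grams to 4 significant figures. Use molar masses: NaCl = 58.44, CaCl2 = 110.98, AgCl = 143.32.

n(CaCl2) = 232.80 / 110.98 = 2.0977 mol.
Step 1 gives a 3:6 ratio of CaCl2 to NaCl, so n(NaCl) = 4.1954 mol.
In step 2 the NaCl:AgCl ratio is 1:1, so n(AgCl) = 4.1954 mol.
Mass of AgCl = 4.1954 × 143.32 = 601.28 g.

601.3 g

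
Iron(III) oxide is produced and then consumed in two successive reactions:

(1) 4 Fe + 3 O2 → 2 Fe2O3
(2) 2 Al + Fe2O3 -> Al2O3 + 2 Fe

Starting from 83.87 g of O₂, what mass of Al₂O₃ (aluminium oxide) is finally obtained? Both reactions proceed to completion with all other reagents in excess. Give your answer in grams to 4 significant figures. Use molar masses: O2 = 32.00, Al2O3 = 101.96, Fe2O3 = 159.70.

178.2 g

n(O2) = 83.870 / 32.00 = 2.6209 mol.
Step 1 gives a 3:2 ratio of O2 to Fe2O3, so n(Fe2O3) = 1.7473 mol.
In step 2 the Fe2O3:Al2O3 ratio is 1:1, so n(Al2O3) = 1.7473 mol.
Mass of Al2O3 = 1.7473 × 101.96 = 178.15 g.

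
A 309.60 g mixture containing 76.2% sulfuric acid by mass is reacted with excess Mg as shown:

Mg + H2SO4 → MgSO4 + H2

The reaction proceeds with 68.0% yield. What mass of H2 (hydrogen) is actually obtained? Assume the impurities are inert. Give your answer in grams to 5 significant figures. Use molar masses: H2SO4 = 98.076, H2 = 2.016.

3.2976 g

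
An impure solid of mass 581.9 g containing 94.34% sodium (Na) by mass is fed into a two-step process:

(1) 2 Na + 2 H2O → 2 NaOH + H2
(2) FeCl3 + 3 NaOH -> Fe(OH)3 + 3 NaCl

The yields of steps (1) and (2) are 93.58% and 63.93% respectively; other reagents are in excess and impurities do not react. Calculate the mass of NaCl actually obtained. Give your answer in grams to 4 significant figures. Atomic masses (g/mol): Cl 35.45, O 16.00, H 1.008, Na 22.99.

834.8 g

Pure Na = 581.9 × 0.9434 = 548.96 g.
M(Na) = 22.99 g/mol.
M(NaCl) = 22.99 + 35.45 = 58.44 g/mol.
n(Na) = 548.96 / 22.99 = 23.878 mol.
Step 1 (Na:NaOH = 2:2): theoretical n(NaOH) = 23.878 mol; at 93.58% yield, n(NaOH) = 22.345 mol.
Step 2 (NaOH:NaCl = 3:3): theoretical n(NaCl) = 22.345 mol, so theoretical mass = 22.345 × 58.44 = 1305.9 g.
At 63.93% yield, actual mass of NaCl = 1305.9 × 0.6393 = 834.84 g.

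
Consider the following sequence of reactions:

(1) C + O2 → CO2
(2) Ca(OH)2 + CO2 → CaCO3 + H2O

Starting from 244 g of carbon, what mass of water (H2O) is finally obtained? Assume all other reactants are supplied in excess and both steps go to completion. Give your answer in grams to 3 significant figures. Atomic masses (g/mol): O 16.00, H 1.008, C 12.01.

366 g

M(C) = 12.01 g/mol.
M(H2O) = 2(1.008) + 16.00 = 18.016 g/mol.
n(C) = 244.0 / 12.01 = 20.32 mol.
Step 1 gives a 1:1 ratio of C to CO2, so n(CO2) = 20.32 mol.
In step 2 the CO2:H2O ratio is 1:1, so n(H2O) = 20.32 mol.
Mass of H2O = 20.32 × 18.016 = 366.0 g.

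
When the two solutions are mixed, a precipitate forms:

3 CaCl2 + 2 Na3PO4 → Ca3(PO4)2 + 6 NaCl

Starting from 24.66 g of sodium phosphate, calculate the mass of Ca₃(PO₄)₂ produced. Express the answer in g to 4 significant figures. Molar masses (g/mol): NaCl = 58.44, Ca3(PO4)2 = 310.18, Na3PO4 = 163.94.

n(Na3PO4) = 24.660 g / 163.94 g/mol = 0.15042 mol.
From the equation the Na3PO4:Ca3(PO4)2 mole ratio is 2:1, so n(Ca3(PO4)2) = 0.15042 × 1/2 = 0.075210 mol.
Mass of Ca3(PO4)2 = 0.075210 mol × 310.18 g/mol = 23.329 g.

23.33 g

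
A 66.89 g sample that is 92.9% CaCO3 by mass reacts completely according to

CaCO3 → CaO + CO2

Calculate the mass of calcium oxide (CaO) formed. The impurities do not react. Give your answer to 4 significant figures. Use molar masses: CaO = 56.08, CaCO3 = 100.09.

34.82 g

Mass of pure CaCO3 = 66.89 g × 0.929 = 62.141 g.
n(CaCO3) = 62.141 g / 100.09 g/mol = 0.62085 mol.
From the equation the CaCO3:CaO mole ratio is 1:1, so n(CaO) = 0.62085 × 1/1 = 0.62085 mol.
Mass of CaO = 0.62085 mol × 56.08 g/mol = 34.817 g.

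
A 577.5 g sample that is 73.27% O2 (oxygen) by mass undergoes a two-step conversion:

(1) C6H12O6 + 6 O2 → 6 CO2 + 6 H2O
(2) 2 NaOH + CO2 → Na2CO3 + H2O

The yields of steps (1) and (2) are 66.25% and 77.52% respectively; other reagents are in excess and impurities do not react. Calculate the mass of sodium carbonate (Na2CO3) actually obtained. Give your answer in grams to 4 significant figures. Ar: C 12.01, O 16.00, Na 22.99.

719.8 g

Pure O2 = 577.5 × 0.7327 = 423.13 g.
M(O2) = 2(16.00) = 32.00 g/mol.
M(Na2CO3) = 2(22.99) + 12.01 + 3(16.00) = 105.99 g/mol.
n(O2) = 423.13 / 32.00 = 13.223 mol.
Step 1 (O2:CO2 = 6:6): theoretical n(CO2) = 13.223 mol; at 66.25% yield, n(CO2) = 8.7602 mol.
Step 2 (CO2:Na2CO3 = 1:1): theoretical n(Na2CO3) = 8.7602 mol, so theoretical mass = 8.7602 × 105.99 = 928.49 g.
At 77.52% yield, actual mass of Na2CO3 = 928.49 × 0.7752 = 719.77 g.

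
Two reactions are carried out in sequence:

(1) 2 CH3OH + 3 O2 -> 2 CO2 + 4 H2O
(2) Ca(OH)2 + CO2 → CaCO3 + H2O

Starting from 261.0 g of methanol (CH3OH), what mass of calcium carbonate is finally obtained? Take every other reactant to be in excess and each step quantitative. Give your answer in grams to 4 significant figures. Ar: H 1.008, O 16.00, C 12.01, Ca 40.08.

815.3 g

M(CH3OH) = 12.01 + 4(1.008) + 16.00 = 32.042 g/mol.
M(CaCO3) = 40.08 + 12.01 + 3(16.00) = 100.09 g/mol.
n(CH3OH) = 261.00 / 32.042 = 8.1456 mol.
Step 1 gives a 2:2 ratio of CH3OH to CO2, so n(CO2) = 8.1456 mol.
In step 2 the CO2:CaCO3 ratio is 1:1, so n(CaCO3) = 8.1456 mol.
Mass of CaCO3 = 8.1456 × 100.09 = 815.29 g.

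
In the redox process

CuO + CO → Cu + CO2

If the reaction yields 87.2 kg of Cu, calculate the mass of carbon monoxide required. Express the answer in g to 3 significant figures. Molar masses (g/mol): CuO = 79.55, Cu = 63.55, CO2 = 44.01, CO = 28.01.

Convert: 87.2 kg = 87200 g.
n(Cu) = 87200 g / 63.55 g/mol = 1372 mol.
From the equation the Cu:CO mole ratio is 1:1, so n(CO) = 1372 × 1/1 = 1372 mol.
Mass of CO = 1372 mol × 28.01 g/mol = 38430 g.

38400 g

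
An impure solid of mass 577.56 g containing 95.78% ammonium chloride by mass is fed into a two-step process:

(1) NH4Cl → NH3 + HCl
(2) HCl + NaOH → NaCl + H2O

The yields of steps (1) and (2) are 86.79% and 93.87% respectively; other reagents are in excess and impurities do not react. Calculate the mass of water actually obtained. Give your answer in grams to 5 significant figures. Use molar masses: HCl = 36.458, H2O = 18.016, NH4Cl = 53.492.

151.79 g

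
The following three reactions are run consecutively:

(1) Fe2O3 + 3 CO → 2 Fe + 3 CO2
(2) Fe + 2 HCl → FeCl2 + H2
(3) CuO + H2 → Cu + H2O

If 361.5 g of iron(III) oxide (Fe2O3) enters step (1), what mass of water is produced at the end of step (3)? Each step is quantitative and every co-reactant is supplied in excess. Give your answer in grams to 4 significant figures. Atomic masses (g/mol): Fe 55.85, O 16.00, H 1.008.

81.56 g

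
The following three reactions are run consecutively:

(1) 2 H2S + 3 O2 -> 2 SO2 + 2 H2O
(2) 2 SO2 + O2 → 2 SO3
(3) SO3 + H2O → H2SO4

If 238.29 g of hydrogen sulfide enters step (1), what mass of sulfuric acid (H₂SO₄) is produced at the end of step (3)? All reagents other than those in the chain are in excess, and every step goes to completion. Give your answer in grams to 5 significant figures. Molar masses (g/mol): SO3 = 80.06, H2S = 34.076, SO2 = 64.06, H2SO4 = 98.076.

n(H2S) = 238.29 / 34.076 = 6.99290 mol.
Reaction (1): H2S→SO2 ratio 2:2 ⇒ n(SO2) = 6.99290 mol.
Reaction (2): SO2→SO3 ratio 2:2 ⇒ n(SO3) = 6.99290 mol.
Reaction (3): SO3→H2SO4 ratio 1:1 ⇒ n(H2SO4) = 6.99290 mol.
Mass of H2SO4 = 6.99290 × 98.076 = 685.835 g.

685.84 g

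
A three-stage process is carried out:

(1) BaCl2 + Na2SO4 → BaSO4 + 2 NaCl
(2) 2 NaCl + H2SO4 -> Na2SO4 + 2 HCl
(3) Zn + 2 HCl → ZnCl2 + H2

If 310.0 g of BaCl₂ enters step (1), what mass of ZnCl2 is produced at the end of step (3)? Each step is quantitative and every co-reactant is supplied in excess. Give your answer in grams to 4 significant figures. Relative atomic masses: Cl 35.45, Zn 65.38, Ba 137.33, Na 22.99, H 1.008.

202.9 g

M(BaCl2) = 137.33 + 2(35.45) = 208.23 g/mol.
M(ZnCl2) = 65.38 + 2(35.45) = 136.28 g/mol.
n(BaCl2) = 310.0 / 208.23 = 1.4887 mol.
Reaction (1): BaCl2→NaCl ratio 1:2 ⇒ n(NaCl) = 2.9775 mol.
Reaction (2): NaCl→HCl ratio 2:2 ⇒ n(HCl) = 2.9775 mol.
Reaction (3): HCl→ZnCl2 ratio 2:1 ⇒ n(ZnCl2) = 1.4887 mol.
Mass of ZnCl2 = 1.4887 × 136.28 = 202.89 g.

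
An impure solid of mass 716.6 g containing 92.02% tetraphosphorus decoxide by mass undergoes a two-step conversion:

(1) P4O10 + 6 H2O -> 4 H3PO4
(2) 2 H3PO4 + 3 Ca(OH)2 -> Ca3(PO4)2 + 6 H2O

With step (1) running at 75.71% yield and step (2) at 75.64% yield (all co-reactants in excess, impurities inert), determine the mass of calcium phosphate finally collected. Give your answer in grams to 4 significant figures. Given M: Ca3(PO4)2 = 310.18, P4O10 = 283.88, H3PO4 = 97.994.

Pure P4O10 = 716.6 × 0.9202 = 659.42 g.
n(P4O10) = 659.42 / 283.88 = 2.3229 mol.
Step 1 (P4O10:H3PO4 = 1:4): theoretical n(H3PO4) = 9.2915 mol; at 75.71% yield, n(H3PO4) = 7.0346 mol.
Step 2 (H3PO4:Ca3(PO4)2 = 2:1): theoretical n(Ca3(PO4)2) = 3.5173 mol, so theoretical mass = 3.5173 × 310.18 = 1091.0 g.
At 75.64% yield, actual mass of Ca3(PO4)2 = 1091.0 × 0.7564 = 825.23 g.

825.2 g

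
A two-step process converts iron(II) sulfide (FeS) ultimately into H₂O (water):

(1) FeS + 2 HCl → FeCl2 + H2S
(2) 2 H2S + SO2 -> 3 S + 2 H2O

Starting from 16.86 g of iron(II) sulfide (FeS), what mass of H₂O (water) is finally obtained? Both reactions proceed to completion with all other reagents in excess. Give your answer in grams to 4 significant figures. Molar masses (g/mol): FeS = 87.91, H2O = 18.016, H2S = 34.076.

3.455 g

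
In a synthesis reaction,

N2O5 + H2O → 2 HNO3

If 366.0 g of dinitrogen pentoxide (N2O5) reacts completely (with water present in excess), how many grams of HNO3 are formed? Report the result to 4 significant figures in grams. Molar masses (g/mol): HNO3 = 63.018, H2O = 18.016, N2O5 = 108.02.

427.0 g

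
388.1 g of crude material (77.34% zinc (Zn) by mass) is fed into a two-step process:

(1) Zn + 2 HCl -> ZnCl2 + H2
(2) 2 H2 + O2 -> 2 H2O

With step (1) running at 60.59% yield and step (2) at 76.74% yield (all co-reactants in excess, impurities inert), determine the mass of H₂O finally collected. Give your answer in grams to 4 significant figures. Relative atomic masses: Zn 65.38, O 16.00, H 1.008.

38.46 g

Pure Zn = 388.1 × 0.7734 = 300.16 g.
M(Zn) = 65.38 g/mol.
M(H2O) = 2(1.008) + 16.00 = 18.016 g/mol.
n(Zn) = 300.16 / 65.38 = 4.5910 mol.
Step 1 (Zn:H2 = 1:1): theoretical n(H2) = 4.5910 mol; at 60.59% yield, n(H2) = 2.7817 mol.
Step 2 (H2:H2O = 2:2): theoretical n(H2O) = 2.7817 mol, so theoretical mass = 2.7817 × 18.016 = 50.114 g.
At 76.74% yield, actual mass of H2O = 50.114 × 0.7674 = 38.458 g.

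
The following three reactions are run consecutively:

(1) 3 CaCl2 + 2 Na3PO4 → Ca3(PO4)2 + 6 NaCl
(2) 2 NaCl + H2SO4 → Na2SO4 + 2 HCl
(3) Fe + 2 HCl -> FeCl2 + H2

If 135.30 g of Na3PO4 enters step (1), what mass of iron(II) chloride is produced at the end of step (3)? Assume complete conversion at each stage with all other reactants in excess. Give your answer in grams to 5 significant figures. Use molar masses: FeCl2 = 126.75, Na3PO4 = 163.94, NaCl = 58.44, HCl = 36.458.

n(Na3PO4) = 135.30 / 163.94 = 0.825302 mol.
Reaction (1): Na3PO4→NaCl ratio 2:6 ⇒ n(NaCl) = 2.47591 mol.
Reaction (2): NaCl→HCl ratio 2:2 ⇒ n(HCl) = 2.47591 mol.
Reaction (3): HCl→FeCl2 ratio 2:1 ⇒ n(FeCl2) = 1.23795 mol.
Mass of FeCl2 = 1.23795 × 126.75 = 156.911 g.

156.91 g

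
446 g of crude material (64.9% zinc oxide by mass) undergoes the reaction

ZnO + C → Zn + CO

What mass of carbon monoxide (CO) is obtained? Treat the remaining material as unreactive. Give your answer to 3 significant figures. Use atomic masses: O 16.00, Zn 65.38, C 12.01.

Mass of pure ZnO = 446 g × 0.649 = 289.5 g.
M(ZnO) = 65.38 + 16.00 = 81.38 g/mol.
M(CO) = 12.01 + 16.00 = 28.01 g/mol.
n(ZnO) = 289.5 g / 81.38 g/mol = 3.557 mol.
From the equation the ZnO:CO mole ratio is 1:1, so n(CO) = 3.557 × 1/1 = 3.557 mol.
Mass of CO = 3.557 mol × 28.01 g/mol = 99.63 g.

99.6 g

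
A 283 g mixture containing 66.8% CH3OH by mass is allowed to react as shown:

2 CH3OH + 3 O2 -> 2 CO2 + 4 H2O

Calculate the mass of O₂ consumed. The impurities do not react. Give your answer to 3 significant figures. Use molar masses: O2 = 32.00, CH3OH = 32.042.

Mass of pure CH3OH = 283 g × 0.668 = 189.0 g.
n(CH3OH) = 189.0 g / 32.042 g/mol = 5.900 mol.
From the equation the CH3OH:O2 mole ratio is 2:3, so n(O2) = 5.900 × 3/2 = 8.850 mol.
Mass of O2 = 8.850 mol × 32.00 g/mol = 283.2 g.

283 g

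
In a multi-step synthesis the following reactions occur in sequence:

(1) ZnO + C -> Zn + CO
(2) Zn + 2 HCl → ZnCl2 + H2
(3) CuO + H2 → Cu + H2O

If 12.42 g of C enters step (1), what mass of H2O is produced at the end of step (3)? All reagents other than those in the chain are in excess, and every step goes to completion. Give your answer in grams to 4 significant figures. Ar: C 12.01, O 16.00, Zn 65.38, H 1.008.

M(C) = 12.01 g/mol.
M(H2O) = 2(1.008) + 16.00 = 18.016 g/mol.
n(C) = 12.42 / 12.01 = 1.0341 mol.
Reaction (1): C→Zn ratio 1:1 ⇒ n(Zn) = 1.0341 mol.
Reaction (2): Zn→H2 ratio 1:1 ⇒ n(H2) = 1.0341 mol.
Reaction (3): H2→H2O ratio 1:1 ⇒ n(H2O) = 1.0341 mol.
Mass of H2O = 1.0341 × 18.016 = 18.631 g.

18.63 g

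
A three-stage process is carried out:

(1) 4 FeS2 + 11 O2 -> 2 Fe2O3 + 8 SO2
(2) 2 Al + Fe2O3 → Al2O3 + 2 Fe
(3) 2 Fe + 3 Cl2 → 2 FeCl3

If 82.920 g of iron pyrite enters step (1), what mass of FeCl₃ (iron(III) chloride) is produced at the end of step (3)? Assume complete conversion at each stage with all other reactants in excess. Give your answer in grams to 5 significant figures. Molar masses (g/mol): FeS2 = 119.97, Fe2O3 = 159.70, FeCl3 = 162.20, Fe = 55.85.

112.11 g

n(FeS2) = 82.920 / 119.97 = 0.691173 mol.
Reaction (1): FeS2→Fe2O3 ratio 4:2 ⇒ n(Fe2O3) = 0.345586 mol.
Reaction (2): Fe2O3→Fe ratio 1:2 ⇒ n(Fe) = 0.691173 mol.
Reaction (3): Fe→FeCl3 ratio 2:2 ⇒ n(FeCl3) = 0.691173 mol.
Mass of FeCl3 = 0.691173 × 162.20 = 112.108 g.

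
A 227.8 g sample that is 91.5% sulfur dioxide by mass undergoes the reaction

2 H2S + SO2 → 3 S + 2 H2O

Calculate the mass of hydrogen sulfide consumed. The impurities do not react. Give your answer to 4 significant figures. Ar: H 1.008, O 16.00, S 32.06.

Mass of pure SO2 = 227.8 g × 0.915 = 208.44 g.
M(SO2) = 32.06 + 2(16.00) = 64.06 g/mol.
M(H2S) = 2(1.008) + 32.06 = 34.076 g/mol.
n(SO2) = 208.44 g / 64.06 g/mol = 3.2538 mol.
From the equation the SO2:H2S mole ratio is 1:2, so n(H2S) = 3.2538 × 2/1 = 6.5076 mol.
Mass of H2S = 6.5076 mol × 34.076 g/mol = 221.75 g.

221.8 g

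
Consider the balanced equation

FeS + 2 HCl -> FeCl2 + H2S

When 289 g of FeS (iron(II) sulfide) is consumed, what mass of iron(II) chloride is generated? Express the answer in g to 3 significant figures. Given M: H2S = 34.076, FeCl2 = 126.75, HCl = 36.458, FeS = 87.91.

417 g

n(FeS) = 289.0 g / 87.91 g/mol = 3.287 mol.
From the equation the FeS:FeCl2 mole ratio is 1:1, so n(FeCl2) = 3.287 × 1/1 = 3.287 mol.
Mass of FeCl2 = 3.287 mol × 126.75 g/mol = 416.7 g.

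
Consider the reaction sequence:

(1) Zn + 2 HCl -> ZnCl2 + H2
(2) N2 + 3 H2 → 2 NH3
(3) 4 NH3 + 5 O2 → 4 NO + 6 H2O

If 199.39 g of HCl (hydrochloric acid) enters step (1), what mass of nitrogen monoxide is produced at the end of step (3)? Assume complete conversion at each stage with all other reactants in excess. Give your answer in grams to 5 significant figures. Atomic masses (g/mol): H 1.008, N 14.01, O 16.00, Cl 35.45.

54.709 g

M(HCl) = 1.008 + 35.45 = 36.458 g/mol.
M(NO) = 14.01 + 16.00 = 30.01 g/mol.
n(HCl) = 199.39 / 36.458 = 5.46903 mol.
Reaction (1): HCl→H2 ratio 2:1 ⇒ n(H2) = 2.73452 mol.
Reaction (2): H2→NH3 ratio 3:2 ⇒ n(NH3) = 1.82301 mol.
Reaction (3): NH3→NO ratio 4:4 ⇒ n(NO) = 1.82301 mol.
Mass of NO = 1.82301 × 30.01 = 54.7086 g.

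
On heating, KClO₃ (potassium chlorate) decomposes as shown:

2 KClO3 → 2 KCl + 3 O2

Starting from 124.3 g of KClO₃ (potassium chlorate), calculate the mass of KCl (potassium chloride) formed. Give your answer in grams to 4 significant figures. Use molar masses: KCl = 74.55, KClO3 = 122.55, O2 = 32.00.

n(KClO3) = 124.30 g / 122.55 g/mol = 1.0143 mol.
From the equation the KClO3:KCl mole ratio is 2:2, so n(KCl) = 1.0143 × 2/2 = 1.0143 mol.
Mass of KCl = 1.0143 mol × 74.55 g/mol = 75.615 g.

75.61 g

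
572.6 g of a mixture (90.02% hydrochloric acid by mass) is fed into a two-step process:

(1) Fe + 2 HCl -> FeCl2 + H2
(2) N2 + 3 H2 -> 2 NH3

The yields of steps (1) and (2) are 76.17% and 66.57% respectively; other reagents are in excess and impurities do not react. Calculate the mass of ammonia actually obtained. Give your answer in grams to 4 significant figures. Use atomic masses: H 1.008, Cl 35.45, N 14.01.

40.71 g

Pure HCl = 572.6 × 0.9002 = 515.45 g.
M(HCl) = 1.008 + 35.45 = 36.458 g/mol.
M(NH3) = 14.01 + 3(1.008) = 17.034 g/mol.
n(HCl) = 515.45 / 36.458 = 14.138 mol.
Step 1 (HCl:H2 = 2:1): theoretical n(H2) = 7.0692 mol; at 76.17% yield, n(H2) = 5.3846 mol.
Step 2 (H2:NH3 = 3:2): theoretical n(NH3) = 3.5897 mol, so theoretical mass = 3.5897 × 17.034 = 61.147 g.
At 66.57% yield, actual mass of NH3 = 61.147 × 0.6657 = 40.706 g.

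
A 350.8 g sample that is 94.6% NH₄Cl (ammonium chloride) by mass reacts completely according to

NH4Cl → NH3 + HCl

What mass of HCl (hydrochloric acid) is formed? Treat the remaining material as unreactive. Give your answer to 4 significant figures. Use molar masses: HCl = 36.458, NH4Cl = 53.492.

226.2 g

Mass of pure NH4Cl = 350.8 g × 0.946 = 331.86 g.
n(NH4Cl) = 331.86 g / 53.492 g/mol = 6.2039 mol.
From the equation the NH4Cl:HCl mole ratio is 1:1, so n(HCl) = 6.2039 × 1/1 = 6.2039 mol.
Mass of HCl = 6.2039 mol × 36.458 g/mol = 226.18 g.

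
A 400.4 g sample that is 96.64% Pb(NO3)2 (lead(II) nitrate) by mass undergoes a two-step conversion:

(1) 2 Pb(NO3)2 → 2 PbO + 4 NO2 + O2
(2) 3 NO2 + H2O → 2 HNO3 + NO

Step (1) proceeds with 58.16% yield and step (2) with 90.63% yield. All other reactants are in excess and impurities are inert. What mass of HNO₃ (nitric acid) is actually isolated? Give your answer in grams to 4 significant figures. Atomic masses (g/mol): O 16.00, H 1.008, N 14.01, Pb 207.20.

51.74 g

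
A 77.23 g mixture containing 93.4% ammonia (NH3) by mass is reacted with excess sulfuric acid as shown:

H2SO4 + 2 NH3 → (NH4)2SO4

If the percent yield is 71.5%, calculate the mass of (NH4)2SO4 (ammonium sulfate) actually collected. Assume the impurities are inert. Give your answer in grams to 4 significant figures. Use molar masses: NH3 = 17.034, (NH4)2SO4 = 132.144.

200.1 g

Pure NH3 available = 77.23 g × 0.934 = 72.133 g.
n(NH3) = 72.133 g / 17.034 g/mol = 4.2346 mol.
From the equation the NH3:(NH4)2SO4 mole ratio is 2:1, so n((NH4)2SO4) = 4.2346 × 1/2 = 2.1173 mol.
Mass of (NH4)2SO4 = 2.1173 mol × 132.144 g/mol = 279.79 g.
Actual mass collected = 279.79 g × 0.715 = 200.05 g.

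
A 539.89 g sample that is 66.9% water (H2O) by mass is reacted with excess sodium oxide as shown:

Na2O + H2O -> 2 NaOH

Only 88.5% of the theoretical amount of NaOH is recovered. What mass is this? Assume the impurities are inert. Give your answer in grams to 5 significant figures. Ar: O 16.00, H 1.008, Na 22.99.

1419.3 g

Pure H2O available = 539.89 g × 0.669 = 361.186 g.
M(H2O) = 2(1.008) + 16.00 = 18.016 g/mol.
M(NaOH) = 22.99 + 16.00 + 1.008 = 39.998 g/mol.
n(H2O) = 361.186 g / 18.016 g/mol = 20.0481 mol.
From the equation the H2O:NaOH mole ratio is 1:2, so n(NaOH) = 20.0481 × 2/1 = 40.0962 mol.
Mass of NaOH = 40.0962 mol × 39.998 g/mol = 1603.77 g.
Actual mass collected = 1603.77 g × 0.885 = 1419.33 g.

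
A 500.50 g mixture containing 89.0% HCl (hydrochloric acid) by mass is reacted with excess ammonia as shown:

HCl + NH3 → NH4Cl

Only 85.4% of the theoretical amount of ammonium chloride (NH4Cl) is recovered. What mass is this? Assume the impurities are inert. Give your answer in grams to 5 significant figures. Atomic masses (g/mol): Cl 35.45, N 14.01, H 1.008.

558.15 g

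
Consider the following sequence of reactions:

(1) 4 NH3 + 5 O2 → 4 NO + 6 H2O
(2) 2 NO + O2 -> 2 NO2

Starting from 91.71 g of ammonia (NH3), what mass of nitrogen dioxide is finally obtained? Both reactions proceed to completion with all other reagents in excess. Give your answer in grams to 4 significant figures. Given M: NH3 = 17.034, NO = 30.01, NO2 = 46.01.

247.7 g

n(NH3) = 91.710 / 17.034 = 5.3839 mol.
Step 1 gives a 4:4 ratio of NH3 to NO, so n(NO) = 5.3839 mol.
In step 2 the NO:NO2 ratio is 2:2, so n(NO2) = 5.3839 mol.
Mass of NO2 = 5.3839 × 46.01 = 247.71 g.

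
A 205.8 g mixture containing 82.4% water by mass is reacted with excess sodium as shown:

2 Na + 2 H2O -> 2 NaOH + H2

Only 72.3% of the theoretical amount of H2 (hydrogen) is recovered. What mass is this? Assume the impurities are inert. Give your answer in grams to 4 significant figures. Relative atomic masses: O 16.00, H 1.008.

Pure H2O available = 205.8 g × 0.824 = 169.58 g.
M(H2O) = 2(1.008) + 16.00 = 18.016 g/mol.
M(H2) = 2(1.008) = 2.016 g/mol.
n(H2O) = 169.58 g / 18.016 g/mol = 9.4127 mol.
From the equation the H2O:H2 mole ratio is 2:1, so n(H2) = 9.4127 × 1/2 = 4.7063 mol.
Mass of H2 = 4.7063 mol × 2.016 g/mol = 9.4880 g.
Actual mass collected = 9.4880 g × 0.723 = 6.8598 g.

6.860 g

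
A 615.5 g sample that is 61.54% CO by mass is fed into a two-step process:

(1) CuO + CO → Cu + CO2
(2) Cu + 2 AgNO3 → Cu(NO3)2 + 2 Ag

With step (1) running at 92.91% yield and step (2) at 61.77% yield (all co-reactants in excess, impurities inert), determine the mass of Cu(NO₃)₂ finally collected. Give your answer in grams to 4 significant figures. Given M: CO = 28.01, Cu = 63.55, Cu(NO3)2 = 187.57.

1456 g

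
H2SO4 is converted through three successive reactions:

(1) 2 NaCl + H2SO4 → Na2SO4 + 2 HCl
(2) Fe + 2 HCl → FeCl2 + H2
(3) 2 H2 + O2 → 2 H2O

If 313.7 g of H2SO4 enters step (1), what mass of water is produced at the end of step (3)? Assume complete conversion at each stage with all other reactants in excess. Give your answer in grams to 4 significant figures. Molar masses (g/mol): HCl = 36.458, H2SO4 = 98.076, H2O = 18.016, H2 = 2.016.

57.62 g

n(H2SO4) = 313.7 / 98.076 = 3.1985 mol.
Reaction (1): H2SO4→HCl ratio 1:2 ⇒ n(HCl) = 6.3971 mol.
Reaction (2): HCl→H2 ratio 2:1 ⇒ n(H2) = 3.1985 mol.
Reaction (3): H2→H2O ratio 2:2 ⇒ n(H2O) = 3.1985 mol.
Mass of H2O = 3.1985 × 18.016 = 57.625 g.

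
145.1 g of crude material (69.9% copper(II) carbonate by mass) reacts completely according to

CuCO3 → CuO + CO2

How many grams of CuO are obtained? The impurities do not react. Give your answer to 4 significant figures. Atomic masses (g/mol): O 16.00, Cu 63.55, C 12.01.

Mass of pure CuCO3 = 145.1 g × 0.699 = 101.42 g.
M(CuCO3) = 63.55 + 12.01 + 3(16.00) = 123.56 g/mol.
M(CuO) = 63.55 + 16.00 = 79.55 g/mol.
n(CuCO3) = 101.42 g / 123.56 g/mol = 0.82086 mol.
From the equation the CuCO3:CuO mole ratio is 1:1, so n(CuO) = 0.82086 × 1/1 = 0.82086 mol.
Mass of CuO = 0.82086 mol × 79.55 g/mol = 65.299 g.

65.30 g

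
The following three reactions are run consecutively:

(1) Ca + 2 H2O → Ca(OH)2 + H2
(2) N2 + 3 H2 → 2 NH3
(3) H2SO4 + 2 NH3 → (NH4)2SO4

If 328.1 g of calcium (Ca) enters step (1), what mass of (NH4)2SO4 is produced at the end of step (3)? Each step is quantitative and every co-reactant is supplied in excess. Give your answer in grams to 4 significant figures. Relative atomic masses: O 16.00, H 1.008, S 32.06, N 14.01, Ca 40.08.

360.6 g

M(Ca) = 40.08 g/mol.
M((NH4)2SO4) = 2(14.01) + 8(1.008) + 32.06 + 4(16.00) = 132.144 g/mol.
n(Ca) = 328.1 / 40.08 = 8.1861 mol.
Reaction (1): Ca→H2 ratio 1:1 ⇒ n(H2) = 8.1861 mol.
Reaction (2): H2→NH3 ratio 3:2 ⇒ n(NH3) = 5.4574 mol.
Reaction (3): NH3→(NH4)2SO4 ratio 2:1 ⇒ n((NH4)2SO4) = 2.7287 mol.
Mass of (NH4)2SO4 = 2.7287 × 132.144 = 360.58 g.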